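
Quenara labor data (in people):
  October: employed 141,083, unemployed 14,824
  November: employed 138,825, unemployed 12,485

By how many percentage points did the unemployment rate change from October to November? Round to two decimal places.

The unemployment rate changed by −1.26 percentage points.

October: labor force = 141,083 + 14,824 = 155,907; u = 14,824/155,907 = 9.51%.
November: labor force = 138,825 + 12,485 = 151,310; u = 12,485/151,310 = 8.25%.
Change = 8.25% − 9.51% = −1.26 pp.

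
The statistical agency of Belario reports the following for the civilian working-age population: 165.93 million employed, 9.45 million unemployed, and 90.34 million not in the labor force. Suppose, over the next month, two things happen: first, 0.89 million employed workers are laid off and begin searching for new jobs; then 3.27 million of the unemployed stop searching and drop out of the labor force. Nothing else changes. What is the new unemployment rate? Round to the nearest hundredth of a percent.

New unemployment rate ≈ 4.11%.

Initially, labor force = 165.93 + 9.45 = 175.38 million, so u = 9.45/175.38 = 5.39%.
After the first change, employed falls and unemployed rises by 0.89; labor force unchanged → E = 165.04, U = 10.34, labor force = 175.38 million.
After the second change, unemployed and labor force both fall by 3.27 → E = 165.04, U = 7.07, labor force = 172.11 million.
New unemployment rate = 7.07 / 172.11 = 4.11%.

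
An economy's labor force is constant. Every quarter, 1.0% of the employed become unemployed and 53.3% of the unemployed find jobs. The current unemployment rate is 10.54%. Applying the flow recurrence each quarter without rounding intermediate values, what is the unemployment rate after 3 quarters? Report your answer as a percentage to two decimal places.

Unemployment rate after three quarters ≈ 2.67%.

With a fixed labor force, u_{t+1} = u_t + s·(1−u_t) − f·u_t = u_t·(1−s−f) + s.
Here 1−s−f = 0.457 and s = 0.010.
u_1 = 0.105400 × 0.457 + 0.010 = 0.058168.
u_2 = 0.058168 × 0.457 + 0.010 = 0.036583.
u_3 = 0.036583 × 0.457 + 0.010 = 0.026718.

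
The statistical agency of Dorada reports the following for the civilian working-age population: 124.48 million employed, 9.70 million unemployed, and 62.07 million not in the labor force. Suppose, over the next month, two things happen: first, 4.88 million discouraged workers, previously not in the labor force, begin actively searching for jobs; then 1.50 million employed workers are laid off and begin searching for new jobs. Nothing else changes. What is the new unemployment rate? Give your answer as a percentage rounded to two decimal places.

New unemployment rate ≈ 11.56%.

Initially, labor force = 124.48 + 9.70 = 134.18 million, so u = 9.70/134.18 = 7.23%.
After the first change, unemployed and labor force both rise by 4.88 → E = 124.48, U = 14.58, labor force = 139.06 million.
After the second change, employed falls and unemployed rises by 1.50; labor force unchanged → E = 122.98, U = 16.08, labor force = 139.06 million.
New unemployment rate = 16.08 / 139.06 = 11.56%.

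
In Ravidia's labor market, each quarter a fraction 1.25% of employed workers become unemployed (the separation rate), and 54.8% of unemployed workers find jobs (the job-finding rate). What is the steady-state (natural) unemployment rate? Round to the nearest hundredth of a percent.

At steady state the flows balance: s·E = f·U, so U/(E+U) = s/(s+f).
u* = 1.25 / (1.25 + 54.8) = 1.25 / 56.05 = 2.23%.

Steady-state unemployment rate ≈ 2.23%.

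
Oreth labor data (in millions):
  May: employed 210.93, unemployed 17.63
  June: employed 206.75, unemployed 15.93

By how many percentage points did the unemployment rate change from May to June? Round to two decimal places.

The unemployment rate changed by −0.56 percentage points.

May: labor force = 210.93 + 17.63 = 228.56; u = 17.63/228.56 = 7.71%.
June: labor force = 206.75 + 15.93 = 222.68; u = 15.93/222.68 = 7.15%.
Change = 7.15% − 7.71% = −0.56 pp.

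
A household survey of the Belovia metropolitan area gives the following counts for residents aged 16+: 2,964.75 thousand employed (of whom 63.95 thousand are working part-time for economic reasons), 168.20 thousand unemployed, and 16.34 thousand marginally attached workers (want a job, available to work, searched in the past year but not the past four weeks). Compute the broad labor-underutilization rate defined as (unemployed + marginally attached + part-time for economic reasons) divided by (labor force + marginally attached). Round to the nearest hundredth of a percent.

Broad underutilization rate ≈ 7.89%.

Labor force = 2,964.75 + 168.20 = 3,132.95 thousand.
Numerator = 168.20 + 16.34 + 63.95 = 248.49 thousand.
Denominator = 3,132.95 + 16.34 = 3,149.29 thousand.
Broad rate = 248.49 / 3,149.29 = 7.89%.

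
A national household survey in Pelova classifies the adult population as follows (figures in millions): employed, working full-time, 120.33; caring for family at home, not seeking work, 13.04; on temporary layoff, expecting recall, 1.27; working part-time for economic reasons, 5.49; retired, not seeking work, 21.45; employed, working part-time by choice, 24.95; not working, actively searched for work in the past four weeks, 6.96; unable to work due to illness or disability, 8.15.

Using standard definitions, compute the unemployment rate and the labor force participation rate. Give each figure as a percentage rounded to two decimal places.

Employed = 120.33 + 5.49 + 24.95 = 150.77 million (anyone who worked, including part-time for economic reasons, counts as employed).
Unemployed = 1.27 + 6.96 = 8.23 million (jobless and actively searching, or on temporary layoff).
Labor force = 150.77 + 8.23 = 159.00 million.
Not in labor force = 13.04 + 21.45 + 8.15 = 42.64 million (those not working and not actively searching are outside the labor force).
Civilian working-age population = 159.00 + 42.64 = 201.64 million.
Unemployment rate = 8.23 / 159.00 = 5.18%.
Labor force participation rate = 159.00 / 201.64 = 78.85%.

Unemployment rate ≈ 5.18%; labor force participation rate ≈ 78.85%.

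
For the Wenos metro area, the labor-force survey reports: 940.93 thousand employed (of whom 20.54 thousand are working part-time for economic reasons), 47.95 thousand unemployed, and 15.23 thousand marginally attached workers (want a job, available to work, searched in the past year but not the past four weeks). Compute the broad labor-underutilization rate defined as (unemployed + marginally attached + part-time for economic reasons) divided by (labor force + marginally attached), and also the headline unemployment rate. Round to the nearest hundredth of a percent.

Labor force = 940.93 + 47.95 = 988.88 thousand.
Numerator = 47.95 + 15.23 + 20.54 = 83.72 thousand.
Denominator = 988.88 + 15.23 = 1,004.11 thousand.
Broad rate = 83.72 / 1,004.11 = 8.34%.
Headline unemployment rate = 47.95 / 988.88 = 4.85%.

Broad underutilization rate ≈ 8.34%; headline unemployment rate ≈ 4.85%.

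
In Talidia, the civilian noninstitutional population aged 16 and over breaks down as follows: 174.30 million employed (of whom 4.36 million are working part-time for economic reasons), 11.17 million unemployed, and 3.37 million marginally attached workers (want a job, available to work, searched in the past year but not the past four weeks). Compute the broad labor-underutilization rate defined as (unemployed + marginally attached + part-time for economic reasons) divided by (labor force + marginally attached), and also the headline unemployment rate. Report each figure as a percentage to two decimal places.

Broad underutilization rate ≈ 10.01%; headline unemployment rate ≈ 6.02%.

Labor force = 174.30 + 11.17 = 185.47 million.
Numerator = 11.17 + 3.37 + 4.36 = 18.90 million.
Denominator = 185.47 + 3.37 = 188.84 million.
Broad rate = 18.90 / 188.84 = 10.01%.
Headline unemployment rate = 11.17 / 185.47 = 6.02%.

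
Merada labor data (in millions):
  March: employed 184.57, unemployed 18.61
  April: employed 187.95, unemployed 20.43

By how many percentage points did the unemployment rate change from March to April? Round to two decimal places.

The unemployment rate changed by +0.64 percentage points.

March: labor force = 184.57 + 18.61 = 203.18; u = 18.61/203.18 = 9.16%.
April: labor force = 187.95 + 20.43 = 208.38; u = 20.43/208.38 = 9.80%.
Change = 9.80% − 9.16% = +0.64 pp.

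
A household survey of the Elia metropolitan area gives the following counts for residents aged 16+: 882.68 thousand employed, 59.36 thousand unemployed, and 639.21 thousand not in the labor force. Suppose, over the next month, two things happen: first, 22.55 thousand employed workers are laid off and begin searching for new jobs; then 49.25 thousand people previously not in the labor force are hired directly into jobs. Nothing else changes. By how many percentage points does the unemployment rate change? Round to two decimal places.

The unemployment rate changes by +1.96 percentage points.

Initially, labor force = 882.68 + 59.36 = 942.04 thousand, so u = 59.36/942.04 = 6.30%.
After the first change, employed falls and unemployed rises by 22.55; labor force unchanged → E = 860.13, U = 81.91, labor force = 942.04 thousand.
After the second change, employed and labor force both rise by 49.25; unemployed unchanged → E = 909.38, U = 81.91, labor force = 991.29 thousand.
New unemployment rate = 81.91 / 991.29 = 8.26%.
Change = 8.26% − 6.30% = +1.96 percentage points.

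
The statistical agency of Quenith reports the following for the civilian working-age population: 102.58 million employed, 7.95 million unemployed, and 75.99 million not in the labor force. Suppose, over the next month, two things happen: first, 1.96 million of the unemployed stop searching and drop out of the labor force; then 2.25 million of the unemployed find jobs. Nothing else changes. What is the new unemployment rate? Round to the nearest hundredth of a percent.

Initially, labor force = 102.58 + 7.95 = 110.53 million, so u = 7.95/110.53 = 7.19%.
After the first change, unemployed and labor force both fall by 1.96 → E = 102.58, U = 5.99, labor force = 108.57 million.
After the second change, unemployed falls and employed rises by 2.25; labor force unchanged → E = 104.83, U = 3.74, labor force = 108.57 million.
New unemployment rate = 3.74 / 108.57 = 3.44%.

New unemployment rate ≈ 3.44%.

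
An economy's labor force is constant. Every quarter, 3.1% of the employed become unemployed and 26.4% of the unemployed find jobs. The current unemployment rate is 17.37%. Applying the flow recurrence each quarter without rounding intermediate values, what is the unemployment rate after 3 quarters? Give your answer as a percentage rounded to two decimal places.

Unemployment rate after three quarters ≈ 12.91%.

With a fixed labor force, u_{t+1} = u_t + s·(1−u_t) − f·u_t = u_t·(1−s−f) + s.
Here 1−s−f = 0.705 and s = 0.031.
u_1 = 0.173700 × 0.705 + 0.031 = 0.153458.
u_2 = 0.153458 × 0.705 + 0.031 = 0.139188.
u_3 = 0.139188 × 0.705 + 0.031 = 0.129128.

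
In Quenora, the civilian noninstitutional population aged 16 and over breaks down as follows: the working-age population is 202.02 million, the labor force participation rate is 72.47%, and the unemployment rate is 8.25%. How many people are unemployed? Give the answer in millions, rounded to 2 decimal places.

Labor force = 0.7247 × 202.02 = 146.40 million.
Unemployed = 0.0825 × 146.40 ≈ 12.08 million.

About 12.08 million are unemployed.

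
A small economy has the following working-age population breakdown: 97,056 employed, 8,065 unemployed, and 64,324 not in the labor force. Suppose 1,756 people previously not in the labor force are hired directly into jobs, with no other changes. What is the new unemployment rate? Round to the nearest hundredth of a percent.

Initially, labor force = 97,056 + 8,065 = 105,121, so u = 8,065/105,121 = 7.67%.
After the change, employed and labor force both rise by 1,756; unemployed unchanged → E = 98,812, U = 8,065, labor force = 106,877.
New unemployment rate = 8,065 / 106,877 = 7.55%.

New unemployment rate ≈ 7.55%.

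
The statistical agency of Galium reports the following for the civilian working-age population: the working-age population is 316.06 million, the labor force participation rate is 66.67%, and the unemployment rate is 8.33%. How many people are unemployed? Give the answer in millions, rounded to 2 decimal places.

About 17.55 million are unemployed.

Labor force = 0.6667 × 316.06 = 210.72 million.
Unemployed = 0.0833 × 210.72 ≈ 17.55 million.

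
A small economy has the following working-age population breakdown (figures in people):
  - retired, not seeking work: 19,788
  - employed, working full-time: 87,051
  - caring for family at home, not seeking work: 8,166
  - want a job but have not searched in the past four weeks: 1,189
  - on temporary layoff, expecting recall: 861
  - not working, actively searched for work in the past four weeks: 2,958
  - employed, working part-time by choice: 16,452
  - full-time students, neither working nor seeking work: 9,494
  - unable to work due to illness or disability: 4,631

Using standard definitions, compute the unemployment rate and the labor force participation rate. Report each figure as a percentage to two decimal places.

Employed = 87,051 + 16,452 = 103,503.
Unemployed = 861 + 2,958 = 3,819 (jobless and actively searching, or on temporary layoff).
Labor force = 103,503 + 3,819 = 107,322.
Not in labor force = 19,788 + 8,166 + 1,189 + 9,494 + 4,631 = 43,268 (those not working and not actively searching are outside the labor force — including those who want a job but have given up searching).
Civilian working-age population = 107,322 + 43,268 = 150,590.
Unemployment rate = 3,819 / 107,322 = 3.56%.
Labor force participation rate = 107,322 / 150,590 = 71.27%.

Unemployment rate ≈ 3.56%; labor force participation rate ≈ 71.27%.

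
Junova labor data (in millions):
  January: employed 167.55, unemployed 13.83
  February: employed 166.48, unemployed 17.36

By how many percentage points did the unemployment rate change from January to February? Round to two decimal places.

January: labor force = 167.55 + 13.83 = 181.38; u = 13.83/181.38 = 7.62%.
February: labor force = 166.48 + 17.36 = 183.84; u = 17.36/183.84 = 9.44%.
Change = 9.44% − 7.62% = +1.82 pp.

The unemployment rate changed by +1.82 percentage points.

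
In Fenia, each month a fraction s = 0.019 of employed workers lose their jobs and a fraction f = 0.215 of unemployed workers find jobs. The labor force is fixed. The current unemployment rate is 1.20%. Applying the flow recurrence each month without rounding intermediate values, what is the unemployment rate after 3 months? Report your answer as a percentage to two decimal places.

Unemployment rate after three months ≈ 5.01%.

With a fixed labor force, u_{t+1} = u_t + s·(1−u_t) − f·u_t = u_t·(1−s−f) + s.
Here 1−s−f = 0.766 and s = 0.019.
u_1 = 0.012000 × 0.766 + 0.019 = 0.028192.
u_2 = 0.028192 × 0.766 + 0.019 = 0.040595.
u_3 = 0.040595 × 0.766 + 0.019 = 0.050096.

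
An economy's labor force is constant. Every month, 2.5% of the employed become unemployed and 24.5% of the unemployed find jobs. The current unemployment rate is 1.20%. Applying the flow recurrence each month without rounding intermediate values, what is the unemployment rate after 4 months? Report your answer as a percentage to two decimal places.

With a fixed labor force, u_{t+1} = u_t + s·(1−u_t) − f·u_t = u_t·(1−s−f) + s.
Here 1−s−f = 0.730 and s = 0.025.
u_1 = 0.012000 × 0.730 + 0.025 = 0.033760.
u_2 = 0.033760 × 0.730 + 0.025 = 0.049645.
u_3 = 0.049645 × 0.730 + 0.025 = 0.061241.
u_4 = 0.061241 × 0.730 + 0.025 = 0.069706.

Unemployment rate after four months ≈ 6.97%.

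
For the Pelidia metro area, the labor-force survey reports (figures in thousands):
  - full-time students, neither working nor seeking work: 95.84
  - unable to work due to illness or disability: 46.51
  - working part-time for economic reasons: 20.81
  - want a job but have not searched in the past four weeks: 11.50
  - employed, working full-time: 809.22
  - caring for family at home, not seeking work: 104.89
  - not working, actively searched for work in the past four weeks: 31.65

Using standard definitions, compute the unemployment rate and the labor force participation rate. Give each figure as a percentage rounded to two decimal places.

Employed = 20.81 + 809.22 = 830.03 thousand (anyone who worked, including part-time for economic reasons, counts as employed).
Unemployed = 31.65 thousand.
Labor force = 830.03 + 31.65 = 861.68 thousand.
Not in labor force = 95.84 + 46.51 + 11.50 + 104.89 = 258.74 thousand (those not working and not actively searching are outside the labor force — including those who want a job but have given up searching).
Civilian working-age population = 861.68 + 258.74 = 1,120.42 thousand.
Unemployment rate = 31.65 / 861.68 = 3.67%.
Labor force participation rate = 861.68 / 1,120.42 = 76.91%.

Unemployment rate ≈ 3.67%; labor force participation rate ≈ 76.91%.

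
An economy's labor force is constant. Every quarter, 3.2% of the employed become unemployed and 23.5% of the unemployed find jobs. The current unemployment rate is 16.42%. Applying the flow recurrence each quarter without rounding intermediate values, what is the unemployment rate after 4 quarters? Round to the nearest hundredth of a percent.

Unemployment rate after four quarters ≈ 13.27%.

With a fixed labor force, u_{t+1} = u_t + s·(1−u_t) − f·u_t = u_t·(1−s−f) + s.
Here 1−s−f = 0.733 and s = 0.032.
u_1 = 0.164200 × 0.733 + 0.032 = 0.152359.
u_2 = 0.152359 × 0.733 + 0.032 = 0.143679.
u_3 = 0.143679 × 0.733 + 0.032 = 0.137317.
u_4 = 0.137317 × 0.733 + 0.032 = 0.132653.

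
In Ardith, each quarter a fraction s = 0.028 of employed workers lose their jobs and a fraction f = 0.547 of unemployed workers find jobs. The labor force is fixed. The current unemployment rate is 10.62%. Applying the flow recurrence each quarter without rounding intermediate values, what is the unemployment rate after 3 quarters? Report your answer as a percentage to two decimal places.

With a fixed labor force, u_{t+1} = u_t + s·(1−u_t) − f·u_t = u_t·(1−s−f) + s.
Here 1−s−f = 0.425 and s = 0.028.
u_1 = 0.106200 × 0.425 + 0.028 = 0.073135.
u_2 = 0.073135 × 0.425 + 0.028 = 0.059082.
u_3 = 0.059082 × 0.425 + 0.028 = 0.053110.

Unemployment rate after three quarters ≈ 5.31%.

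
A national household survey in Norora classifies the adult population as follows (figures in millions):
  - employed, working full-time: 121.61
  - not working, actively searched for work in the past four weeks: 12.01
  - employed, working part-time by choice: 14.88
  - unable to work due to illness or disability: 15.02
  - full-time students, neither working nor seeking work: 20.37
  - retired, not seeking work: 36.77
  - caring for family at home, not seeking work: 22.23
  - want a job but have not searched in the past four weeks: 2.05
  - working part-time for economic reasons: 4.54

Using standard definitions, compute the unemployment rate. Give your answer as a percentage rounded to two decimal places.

Employed = 121.61 + 14.88 + 4.54 = 141.03 million (anyone who worked, including part-time for economic reasons, counts as employed).
Unemployed = 12.01 million.
Labor force = 141.03 + 12.01 = 153.04 million.
Unemployment rate = 12.01 / 153.04 = 7.85%.

Unemployment rate ≈ 7.85%.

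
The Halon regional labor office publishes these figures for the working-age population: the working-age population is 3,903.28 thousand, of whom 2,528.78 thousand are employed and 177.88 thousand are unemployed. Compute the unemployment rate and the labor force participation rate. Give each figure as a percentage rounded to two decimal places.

Unemployment rate ≈ 6.57%; labor force participation rate ≈ 69.34%.

Labor force = employed + unemployed = 2,528.78 + 177.88 = 2,706.66 thousand.
Unemployment rate = 177.88 / 2,706.66 = 6.57%.
Labor force participation rate = 2,706.66 / 3,903.28 = 69.34%.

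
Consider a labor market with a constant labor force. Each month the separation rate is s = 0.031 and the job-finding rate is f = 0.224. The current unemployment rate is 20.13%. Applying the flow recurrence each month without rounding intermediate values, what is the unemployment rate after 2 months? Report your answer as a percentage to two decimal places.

Unemployment rate after two months ≈ 16.58%.

With a fixed labor force, u_{t+1} = u_t + s·(1−u_t) − f·u_t = u_t·(1−s−f) + s.
Here 1−s−f = 0.745 and s = 0.031.
u_1 = 0.201300 × 0.745 + 0.031 = 0.180969.
u_2 = 0.180969 × 0.745 + 0.031 = 0.165822.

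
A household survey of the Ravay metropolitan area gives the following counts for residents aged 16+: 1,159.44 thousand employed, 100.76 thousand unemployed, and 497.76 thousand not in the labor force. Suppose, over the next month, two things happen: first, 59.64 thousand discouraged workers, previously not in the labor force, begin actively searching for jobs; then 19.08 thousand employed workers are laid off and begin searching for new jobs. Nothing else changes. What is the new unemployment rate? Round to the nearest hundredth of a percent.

Initially, labor force = 1,159.44 + 100.76 = 1,260.20 thousand, so u = 100.76/1,260.20 = 8.00%.
After the first change, unemployed and labor force both rise by 59.64 → E = 1,159.44, U = 160.40, labor force = 1,319.84 thousand.
After the second change, employed falls and unemployed rises by 19.08; labor force unchanged → E = 1,140.36, U = 179.48, labor force = 1,319.84 thousand.
New unemployment rate = 179.48 / 1,319.84 = 13.60%.

New unemployment rate ≈ 13.60%.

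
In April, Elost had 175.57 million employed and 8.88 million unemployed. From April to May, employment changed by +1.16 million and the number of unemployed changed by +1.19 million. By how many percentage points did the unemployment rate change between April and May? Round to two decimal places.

The unemployment rate changed by +0.58 percentage points.

April: labor force = 175.57 + 8.88 = 184.45; u = 8.88/184.45 = 4.81%.
May: labor force = 176.73 + 10.07 = 186.80; u = 10.07/186.80 = 5.39%.
Change = 5.39% − 4.81% = +0.58 pp.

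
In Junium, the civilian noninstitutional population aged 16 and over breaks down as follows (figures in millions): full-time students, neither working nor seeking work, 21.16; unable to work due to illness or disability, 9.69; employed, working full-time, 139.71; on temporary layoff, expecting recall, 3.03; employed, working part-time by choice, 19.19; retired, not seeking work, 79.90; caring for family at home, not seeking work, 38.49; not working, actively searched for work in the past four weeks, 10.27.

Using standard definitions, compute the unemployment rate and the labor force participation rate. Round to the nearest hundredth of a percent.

Employed = 139.71 + 19.19 = 158.90 million.
Unemployed = 3.03 + 10.27 = 13.30 million (jobless and actively searching, or on temporary layoff).
Labor force = 158.90 + 13.30 = 172.20 million.
Not in labor force = 21.16 + 9.69 + 79.90 + 38.49 = 149.24 million (those not working and not actively searching are outside the labor force).
Civilian working-age population = 172.20 + 149.24 = 321.44 million.
Unemployment rate = 13.30 / 172.20 = 7.72%.
Labor force participation rate = 172.20 / 321.44 = 53.57%.

Unemployment rate ≈ 7.72%; labor force participation rate ≈ 53.57%.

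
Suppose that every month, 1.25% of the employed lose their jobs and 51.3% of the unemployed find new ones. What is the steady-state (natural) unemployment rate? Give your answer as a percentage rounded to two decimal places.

At steady state the flows balance: s·E = f·U, so U/(E+U) = s/(s+f).
u* = 1.25 / (1.25 + 51.3) = 1.25 / 52.55 = 2.38%.

Steady-state unemployment rate ≈ 2.38%.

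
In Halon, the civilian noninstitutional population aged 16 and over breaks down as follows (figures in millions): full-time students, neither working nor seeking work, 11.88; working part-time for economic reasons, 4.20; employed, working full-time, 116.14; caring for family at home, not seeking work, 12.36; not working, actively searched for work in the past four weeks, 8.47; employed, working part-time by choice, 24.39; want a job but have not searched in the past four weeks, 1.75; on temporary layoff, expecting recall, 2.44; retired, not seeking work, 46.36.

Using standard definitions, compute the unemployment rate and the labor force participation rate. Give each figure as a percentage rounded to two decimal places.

Employed = 4.20 + 116.14 + 24.39 = 144.73 million (anyone who worked, including part-time for economic reasons, counts as employed).
Unemployed = 8.47 + 2.44 = 10.91 million (jobless and actively searching, or on temporary layoff).
Labor force = 144.73 + 10.91 = 155.64 million.
Not in labor force = 11.88 + 12.36 + 1.75 + 46.36 = 72.35 million (those not working and not actively searching are outside the labor force — including those who want a job but have given up searching).
Civilian working-age population = 155.64 + 72.35 = 227.99 million.
Unemployment rate = 10.91 / 155.64 = 7.01%.
Labor force participation rate = 155.64 / 227.99 = 68.27%.

Unemployment rate ≈ 7.01%; labor force participation rate ≈ 68.27%.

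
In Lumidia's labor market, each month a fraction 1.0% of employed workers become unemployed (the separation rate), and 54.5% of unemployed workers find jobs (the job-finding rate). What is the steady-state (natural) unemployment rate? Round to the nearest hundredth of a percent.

At steady state the flows balance: s·E = f·U, so U/(E+U) = s/(s+f).
u* = 1.0 / (1.0 + 54.5) = 1.0 / 55.50 = 1.80%.

Steady-state unemployment rate ≈ 1.80%.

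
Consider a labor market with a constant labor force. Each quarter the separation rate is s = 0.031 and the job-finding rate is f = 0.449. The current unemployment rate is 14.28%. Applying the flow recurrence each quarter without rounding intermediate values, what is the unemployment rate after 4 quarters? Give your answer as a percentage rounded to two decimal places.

With a fixed labor force, u_{t+1} = u_t + s·(1−u_t) − f·u_t = u_t·(1−s−f) + s.
Here 1−s−f = 0.520 and s = 0.031.
u_1 = 0.142800 × 0.520 + 0.031 = 0.105256.
u_2 = 0.105256 × 0.520 + 0.031 = 0.085733.
u_3 = 0.085733 × 0.520 + 0.031 = 0.075581.
u_4 = 0.075581 × 0.520 + 0.031 = 0.070302.

Unemployment rate after four quarters ≈ 7.03%.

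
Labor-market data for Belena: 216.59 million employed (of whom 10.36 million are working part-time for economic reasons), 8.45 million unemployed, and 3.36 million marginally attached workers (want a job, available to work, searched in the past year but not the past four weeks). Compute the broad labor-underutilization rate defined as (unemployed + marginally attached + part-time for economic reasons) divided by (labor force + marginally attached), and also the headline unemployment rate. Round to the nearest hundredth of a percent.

Labor force = 216.59 + 8.45 = 225.04 million.
Numerator = 8.45 + 3.36 + 10.36 = 22.17 million.
Denominator = 225.04 + 3.36 = 228.40 million.
Broad rate = 22.17 / 228.40 = 9.71%.
Headline unemployment rate = 8.45 / 225.04 = 3.75%.

Broad underutilization rate ≈ 9.71%; headline unemployment rate ≈ 3.75%.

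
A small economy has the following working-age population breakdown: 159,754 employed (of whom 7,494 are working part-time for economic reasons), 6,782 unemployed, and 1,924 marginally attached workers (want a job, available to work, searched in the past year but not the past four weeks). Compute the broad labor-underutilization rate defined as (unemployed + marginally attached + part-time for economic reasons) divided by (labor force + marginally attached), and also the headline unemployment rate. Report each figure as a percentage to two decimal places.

Labor force = 159,754 + 6,782 = 166,536.
Numerator = 6,782 + 1,924 + 7,494 = 16,200.
Denominator = 166,536 + 1,924 = 168,460.
Broad rate = 16,200 / 168,460 = 9.62%.
Headline unemployment rate = 6,782 / 166,536 = 4.07%.

Broad underutilization rate ≈ 9.62%; headline unemployment rate ≈ 4.07%.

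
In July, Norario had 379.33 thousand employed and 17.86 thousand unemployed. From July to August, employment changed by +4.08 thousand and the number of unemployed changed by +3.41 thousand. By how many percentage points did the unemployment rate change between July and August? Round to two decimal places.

The unemployment rate changed by +0.76 percentage points.

July: labor force = 379.33 + 17.86 = 397.19; u = 17.86/397.19 = 4.50%.
August: labor force = 383.41 + 21.27 = 404.68; u = 21.27/404.68 = 5.26%.
Change = 5.26% − 4.50% = +0.76 pp.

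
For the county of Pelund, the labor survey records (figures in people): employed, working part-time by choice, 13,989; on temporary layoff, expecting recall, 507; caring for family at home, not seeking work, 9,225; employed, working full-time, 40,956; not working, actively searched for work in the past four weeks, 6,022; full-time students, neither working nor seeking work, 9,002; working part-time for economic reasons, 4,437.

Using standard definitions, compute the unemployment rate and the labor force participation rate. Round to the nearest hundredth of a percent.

Unemployment rate ≈ 9.91%; labor force participation rate ≈ 78.34%.

Employed = 13,989 + 40,956 + 4,437 = 59,382 (anyone who worked, including part-time for economic reasons, counts as employed).
Unemployed = 507 + 6,022 = 6,529 (jobless and actively searching, or on temporary layoff).
Labor force = 59,382 + 6,529 = 65,911.
Not in labor force = 9,225 + 9,002 = 18,227 (those not working and not actively searching are outside the labor force).
Civilian working-age population = 65,911 + 18,227 = 84,138.
Unemployment rate = 6,529 / 65,911 = 9.91%.
Labor force participation rate = 65,911 / 84,138 = 78.34%.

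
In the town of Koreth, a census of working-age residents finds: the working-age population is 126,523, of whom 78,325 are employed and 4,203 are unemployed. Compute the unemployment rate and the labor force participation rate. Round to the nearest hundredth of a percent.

Unemployment rate ≈ 5.09%; labor force participation rate ≈ 65.23%.

Labor force = employed + unemployed = 78,325 + 4,203 = 82,528.
Unemployment rate = 4,203 / 82,528 = 5.09%.
Labor force participation rate = 82,528 / 126,523 = 65.23%.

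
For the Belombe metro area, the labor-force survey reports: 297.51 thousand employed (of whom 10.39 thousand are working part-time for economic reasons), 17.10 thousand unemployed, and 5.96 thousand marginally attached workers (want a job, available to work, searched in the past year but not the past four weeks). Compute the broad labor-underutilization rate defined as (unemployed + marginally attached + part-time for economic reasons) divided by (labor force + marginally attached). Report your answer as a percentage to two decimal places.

Broad underutilization rate ≈ 10.43%.

Labor force = 297.51 + 17.10 = 314.61 thousand.
Numerator = 17.10 + 5.96 + 10.39 = 33.45 thousand.
Denominator = 314.61 + 5.96 = 320.57 thousand.
Broad rate = 33.45 / 320.57 = 10.43%.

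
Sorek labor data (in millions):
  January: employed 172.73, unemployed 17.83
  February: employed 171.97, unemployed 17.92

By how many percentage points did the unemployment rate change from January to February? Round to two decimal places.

January: labor force = 172.73 + 17.83 = 190.56; u = 17.83/190.56 = 9.36%.
February: labor force = 171.97 + 17.92 = 189.89; u = 17.92/189.89 = 9.44%.
Change = 9.44% − 9.36% = +0.08 pp.

The unemployment rate changed by +0.08 percentage points.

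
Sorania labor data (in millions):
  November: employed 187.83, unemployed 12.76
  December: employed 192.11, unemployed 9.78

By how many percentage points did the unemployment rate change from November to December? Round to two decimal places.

November: labor force = 187.83 + 12.76 = 200.59; u = 12.76/200.59 = 6.36%.
December: labor force = 192.11 + 9.78 = 201.89; u = 9.78/201.89 = 4.84%.
Change = 4.84% − 6.36% = −1.52 pp.

The unemployment rate changed by −1.52 percentage points.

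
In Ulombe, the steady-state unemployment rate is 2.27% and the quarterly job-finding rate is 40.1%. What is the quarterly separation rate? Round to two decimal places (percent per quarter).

From u* = s/(s+f): s = u·f/(1−u).
s = 0.0227 × 40.1 / (1 − 0.0227) = 0.9103 / 0.9773 ≈ 0.93% per quarter.

Separation rate ≈ 0.93% per quarter.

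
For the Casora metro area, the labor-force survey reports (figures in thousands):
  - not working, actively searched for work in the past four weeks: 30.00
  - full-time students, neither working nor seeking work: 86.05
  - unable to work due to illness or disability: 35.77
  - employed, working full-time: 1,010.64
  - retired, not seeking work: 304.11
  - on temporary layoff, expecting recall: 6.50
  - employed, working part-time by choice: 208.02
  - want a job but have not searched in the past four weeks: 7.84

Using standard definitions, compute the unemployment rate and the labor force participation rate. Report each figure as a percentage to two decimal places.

Employed = 1,010.64 + 208.02 = 1,218.66 thousand.
Unemployed = 30.00 + 6.50 = 36.50 thousand (jobless and actively searching, or on temporary layoff).
Labor force = 1,218.66 + 36.50 = 1,255.16 thousand.
Not in labor force = 86.05 + 35.77 + 304.11 + 7.84 = 433.77 thousand (those not working and not actively searching are outside the labor force — including those who want a job but have given up searching).
Civilian working-age population = 1,255.16 + 433.77 = 1,688.93 thousand.
Unemployment rate = 36.50 / 1,255.16 = 2.91%.
Labor force participation rate = 1,255.16 / 1,688.93 = 74.32%.

Unemployment rate ≈ 2.91%; labor force participation rate ≈ 74.32%.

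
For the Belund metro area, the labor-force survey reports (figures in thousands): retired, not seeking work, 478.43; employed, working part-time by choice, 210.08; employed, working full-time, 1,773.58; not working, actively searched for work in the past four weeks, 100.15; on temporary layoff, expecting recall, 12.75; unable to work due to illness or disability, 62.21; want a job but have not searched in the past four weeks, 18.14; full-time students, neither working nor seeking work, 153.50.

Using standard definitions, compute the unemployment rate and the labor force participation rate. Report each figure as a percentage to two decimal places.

Unemployment rate ≈ 5.39%; labor force participation rate ≈ 74.64%.

Employed = 210.08 + 1,773.58 = 1,983.66 thousand.
Unemployed = 100.15 + 12.75 = 112.90 thousand (jobless and actively searching, or on temporary layoff).
Labor force = 1,983.66 + 112.90 = 2,096.56 thousand.
Not in labor force = 478.43 + 62.21 + 18.14 + 153.50 = 712.28 thousand (those not working and not actively searching are outside the labor force — including those who want a job but have given up searching).
Civilian working-age population = 2,096.56 + 712.28 = 2,808.84 thousand.
Unemployment rate = 112.90 / 2,096.56 = 5.39%.
Labor force participation rate = 2,096.56 / 2,808.84 = 74.64%.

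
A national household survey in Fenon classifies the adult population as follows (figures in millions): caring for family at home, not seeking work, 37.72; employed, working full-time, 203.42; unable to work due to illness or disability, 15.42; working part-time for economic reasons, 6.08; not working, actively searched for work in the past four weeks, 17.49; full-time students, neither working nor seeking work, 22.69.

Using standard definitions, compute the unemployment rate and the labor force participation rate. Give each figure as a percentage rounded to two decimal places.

Employed = 203.42 + 6.08 = 209.50 million (anyone who worked, including part-time for economic reasons, counts as employed).
Unemployed = 17.49 million.
Labor force = 209.50 + 17.49 = 226.99 million.
Not in labor force = 37.72 + 15.42 + 22.69 = 75.83 million (those not working and not actively searching are outside the labor force).
Civilian working-age population = 226.99 + 75.83 = 302.82 million.
Unemployment rate = 17.49 / 226.99 = 7.71%.
Labor force participation rate = 226.99 / 302.82 = 74.96%.

Unemployment rate ≈ 7.71%; labor force participation rate ≈ 74.96%.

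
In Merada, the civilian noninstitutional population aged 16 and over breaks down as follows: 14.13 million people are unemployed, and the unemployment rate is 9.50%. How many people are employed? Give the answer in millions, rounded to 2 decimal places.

Labor force = U / u = 14.13 / 0.0950 ≈ 148.74 million.
Employed = labor force − unemployed = 148.74 − 14.13 = 134.61 million.

About 134.61 million are employed.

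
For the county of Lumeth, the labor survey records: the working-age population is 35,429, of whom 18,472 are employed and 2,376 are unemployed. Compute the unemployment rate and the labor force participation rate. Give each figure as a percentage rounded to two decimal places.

Unemployment rate ≈ 11.40%; labor force participation rate ≈ 58.84%.

Labor force = employed + unemployed = 18,472 + 2,376 = 20,848.
Unemployment rate = 2,376 / 20,848 = 11.40%.
Labor force participation rate = 20,848 / 35,429 = 58.84%.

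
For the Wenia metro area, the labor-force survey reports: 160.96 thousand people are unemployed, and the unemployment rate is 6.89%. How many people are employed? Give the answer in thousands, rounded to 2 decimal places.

About 2,175.18 thousand are employed.

Labor force = U / u = 160.96 / 0.0689 ≈ 2,336.14 thousand.
Employed = labor force − unemployed = 2,336.14 − 160.96 = 2,175.18 thousand.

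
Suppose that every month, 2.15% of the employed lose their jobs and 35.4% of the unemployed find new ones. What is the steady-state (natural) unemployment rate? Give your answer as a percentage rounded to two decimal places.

At steady state the flows balance: s·E = f·U, so U/(E+U) = s/(s+f).
u* = 2.15 / (2.15 + 35.4) = 2.15 / 37.55 = 5.73%.

Steady-state unemployment rate ≈ 5.73%.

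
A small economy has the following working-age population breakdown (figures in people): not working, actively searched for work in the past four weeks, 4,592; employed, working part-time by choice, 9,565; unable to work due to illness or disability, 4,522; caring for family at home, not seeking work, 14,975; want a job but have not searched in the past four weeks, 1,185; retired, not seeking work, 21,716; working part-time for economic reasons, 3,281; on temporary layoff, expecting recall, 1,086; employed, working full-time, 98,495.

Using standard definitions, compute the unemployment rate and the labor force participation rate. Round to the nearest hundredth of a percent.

Unemployment rate ≈ 4.85%; labor force participation rate ≈ 73.40%.

Employed = 9,565 + 3,281 + 98,495 = 111,341 (anyone who worked, including part-time for economic reasons, counts as employed).
Unemployed = 4,592 + 1,086 = 5,678 (jobless and actively searching, or on temporary layoff).
Labor force = 111,341 + 5,678 = 117,019.
Not in labor force = 4,522 + 14,975 + 1,185 + 21,716 = 42,398 (those not working and not actively searching are outside the labor force — including those who want a job but have given up searching).
Civilian working-age population = 117,019 + 42,398 = 159,417.
Unemployment rate = 5,678 / 117,019 = 4.85%.
Labor force participation rate = 117,019 / 159,417 = 73.40%.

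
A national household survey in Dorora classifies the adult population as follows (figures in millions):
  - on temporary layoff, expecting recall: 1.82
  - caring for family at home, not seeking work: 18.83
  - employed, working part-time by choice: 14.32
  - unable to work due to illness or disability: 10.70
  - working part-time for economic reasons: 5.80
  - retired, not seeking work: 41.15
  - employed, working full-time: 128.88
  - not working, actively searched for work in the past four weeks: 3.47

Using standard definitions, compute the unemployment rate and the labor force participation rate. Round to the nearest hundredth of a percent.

Unemployment rate ≈ 3.43%; labor force participation rate ≈ 68.58%.

Employed = 14.32 + 5.80 + 128.88 = 149.00 million (anyone who worked, including part-time for economic reasons, counts as employed).
Unemployed = 1.82 + 3.47 = 5.29 million (jobless and actively searching, or on temporary layoff).
Labor force = 149.00 + 5.29 = 154.29 million.
Not in labor force = 18.83 + 10.70 + 41.15 = 70.68 million (those not working and not actively searching are outside the labor force).
Civilian working-age population = 154.29 + 70.68 = 224.97 million.
Unemployment rate = 5.29 / 154.29 = 3.43%.
Labor force participation rate = 154.29 / 224.97 = 68.58%.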